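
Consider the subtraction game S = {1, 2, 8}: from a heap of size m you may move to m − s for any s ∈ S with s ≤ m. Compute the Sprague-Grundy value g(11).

Grundy values for subtraction set {1, 2, 8}:
k:     0  1  2  3  4  5  6  7  8  9 10 11
g(k):  0  1  2  0  1  2  0  1  2  0  1  2
So g(11) = 2.

2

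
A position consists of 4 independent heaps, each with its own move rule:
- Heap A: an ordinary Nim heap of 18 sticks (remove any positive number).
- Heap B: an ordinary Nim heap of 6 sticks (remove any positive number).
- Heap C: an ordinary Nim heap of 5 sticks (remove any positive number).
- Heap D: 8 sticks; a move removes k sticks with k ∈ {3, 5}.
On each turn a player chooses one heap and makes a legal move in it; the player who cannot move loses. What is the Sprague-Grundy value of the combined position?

Heap A is a plain Nim heap of size 18, so its Grundy value is 18.
Heap B is a plain Nim heap of size 6, so its Grundy value is 6.
Heap C is a plain Nim heap of size 5, so its Grundy value is 5.
For heap D, compute g(0), g(1), … with moves {3, 5}:
k:     0  1  2  3  4  5  6  7  8
g(k):  0  0  0  1  1  1  2  2  0
So g(8) = 0.
By the Sprague-Grundy theorem, the Grundy value of a sum of independent games is the XOR of the component values.
Combined value = 18 ⊕ 6 ⊕ 5 ⊕ 0 = 17.

17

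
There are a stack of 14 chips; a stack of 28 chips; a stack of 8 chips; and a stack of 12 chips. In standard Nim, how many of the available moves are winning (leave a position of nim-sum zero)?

1

Nim-sum: 14 ^ 28 ^ 8 ^ 12 = 22.
The overall nim-sum is X = 22. A stack of size p has a winning move iff p XOR X < p (reduce it to p XOR X).
  14: 14 XOR 22 = 24 ≥ 14 — no move.
  28: 28 XOR 22 = 10 < 28 — winning move (to 10).
  8: 8 XOR 22 = 30 ≥ 8 — no move.
  12: 12 XOR 22 = 26 ≥ 12 — no move.
That gives 1 winning move.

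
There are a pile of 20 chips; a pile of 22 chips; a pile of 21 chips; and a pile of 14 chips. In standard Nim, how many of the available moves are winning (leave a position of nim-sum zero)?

3

Write each in binary and XOR column by column:
  10100  (20)
  10110  (22)
  10101  (21)
  01110  (14)
  -----
  11001  (25)
The overall nim-sum is X = 25. A pile of size p has a winning move iff p XOR X < p (reduce it to p XOR X).
  20: 20 XOR 25 = 13 < 20 — winning move (to 13).
  22: 22 XOR 25 = 15 < 22 — winning move (to 15).
  21: 21 XOR 25 = 12 < 21 — winning move (to 12).
  14: 14 XOR 25 = 23 ≥ 14 — no move.
That gives 3 winning moves.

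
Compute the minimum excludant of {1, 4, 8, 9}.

0

0 is not in the set, so the mex is 0.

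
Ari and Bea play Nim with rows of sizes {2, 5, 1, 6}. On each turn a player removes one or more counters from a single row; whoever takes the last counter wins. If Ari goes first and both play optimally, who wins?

Bea wins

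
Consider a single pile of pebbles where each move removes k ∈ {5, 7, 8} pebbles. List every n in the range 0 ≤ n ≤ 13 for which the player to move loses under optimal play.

0, 1, 2, 3, 4, 13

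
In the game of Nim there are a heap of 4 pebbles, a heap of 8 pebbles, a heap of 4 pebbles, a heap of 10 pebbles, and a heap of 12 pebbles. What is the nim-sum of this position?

Bitwise XOR of the heap sizes:
  0100  (4)
  1000  (8)
  0100  (4)
  1010  (10)
  1100  (12)
  ----
  1110  (14)

14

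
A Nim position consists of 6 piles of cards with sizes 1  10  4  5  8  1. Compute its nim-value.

Nim-sum: 1 ^ 10 ^ 4 ^ 5 ^ 8 ^ 1 = 3.

3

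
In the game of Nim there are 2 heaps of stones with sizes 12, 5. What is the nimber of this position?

9

Bitwise XOR of the heap sizes:
  1100  (12)
  0101  (5)
  ----
  1001  (9)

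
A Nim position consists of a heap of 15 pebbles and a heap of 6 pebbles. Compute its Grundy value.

Compute the nim-sum pairwise:
15 XOR 6 = 9

9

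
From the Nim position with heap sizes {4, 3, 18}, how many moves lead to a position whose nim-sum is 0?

1

Write each in binary and XOR column by column:
  00100  (4)
  00011  (3)
  10010  (18)
  -----
  10101  (21)
The overall nim-sum is X = 21. A heap of size p has a winning move iff p XOR X < p (reduce it to p XOR X).
  4: 4 XOR 21 = 17 ≥ 4 — no move.
  3: 3 XOR 21 = 22 ≥ 3 — no move.
  18: 18 XOR 21 = 7 < 18 — winning move (to 7).
That gives 1 winning move.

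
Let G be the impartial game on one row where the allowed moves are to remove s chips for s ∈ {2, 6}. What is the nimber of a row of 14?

Grundy values for subtraction set {2, 6}:
g(0) = mex{} = 0
g(1) = mex{} = 0
g(2) = mex{0} = 1
g(3) = mex{0} = 1
g(4) = mex{1} = 0
g(5) = mex{1} = 0
g(6) = mex{0} = 1
g(7) = mex{0} = 1
g(8) = mex{1} = 0
g(9) = mex{1} = 0
g(10) = mex{0} = 1
g(11) = mex{0} = 1
g(12) = mex{1} = 0
g(13) = mex{1} = 0
g(14) = mex{0} = 1
So g(14) = 1.

1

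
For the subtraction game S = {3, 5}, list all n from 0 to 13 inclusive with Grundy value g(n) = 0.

0, 1, 2, 8, 9, 10

Compute g(0), g(1), … for moves {3, 5}:
k:     0  1  2  3  4  5  6  7  8  9 10 11 12 13
g(k):  0  0  0  1  1  1  2  2  0  0  0  1  1  1
The P-positions (g = 0) in 0..13 are 0, 1, 2, 8, 9, 10.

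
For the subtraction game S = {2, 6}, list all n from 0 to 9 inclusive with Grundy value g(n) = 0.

Grundy values for subtraction set {2, 6}:
g(0) = mex{} = 0
g(1) = mex{} = 0
g(2) = mex{0} = 1
g(3) = mex{0} = 1
g(4) = mex{1} = 0
g(5) = mex{1} = 0
g(6) = mex{0} = 1
g(7) = mex{0} = 1
g(8) = mex{1} = 0
g(9) = mex{1} = 0
The P-positions (g = 0) in 0..9 are 0, 1, 4, 5, 8, 9.

0, 1, 4, 5, 8, 9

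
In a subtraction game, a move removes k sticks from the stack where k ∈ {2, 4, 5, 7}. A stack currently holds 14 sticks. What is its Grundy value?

2

Grundy values for subtraction set {2, 4, 5, 7}:
k:     0  1  2  3  4  5  6  7  8  9 10 11 12 13 14
g(k):  0  0  1  1  2  2  3  3  4  0  0  1  1  2  2
So g(14) = 2.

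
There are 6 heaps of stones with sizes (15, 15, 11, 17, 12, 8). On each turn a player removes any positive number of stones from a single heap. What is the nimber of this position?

30

Bitwise XOR of the heap sizes:
  01111  (15)
  01111  (15)
  01011  (11)
  10001  (17)
  01100  (12)
  01000  (8)
  -----
  11110  (30)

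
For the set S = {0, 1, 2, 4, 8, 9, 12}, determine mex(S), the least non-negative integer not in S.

3

The values 0, 1, 2 are all present; 3 is the first non-negative integer missing from the set.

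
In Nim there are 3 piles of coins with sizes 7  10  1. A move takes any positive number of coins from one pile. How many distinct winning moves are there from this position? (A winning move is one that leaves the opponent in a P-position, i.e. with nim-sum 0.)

1

Nim-sum: 7 ^ 10 ^ 1 = 12.
The overall nim-sum is X = 12. A pile of size p has a winning move iff p XOR X < p (reduce it to p XOR X).
  7: 7 XOR 12 = 11 ≥ 7 — no move.
  10: 10 XOR 12 = 6 < 10 — winning move (to 6).
  1: 1 XOR 12 = 13 ≥ 1 — no move.
That gives 1 winning move.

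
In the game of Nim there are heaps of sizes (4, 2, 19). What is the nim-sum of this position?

21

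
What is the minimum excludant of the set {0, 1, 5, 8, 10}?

2

The values 0, 1 are all present; 2 is the first non-negative integer missing from the set.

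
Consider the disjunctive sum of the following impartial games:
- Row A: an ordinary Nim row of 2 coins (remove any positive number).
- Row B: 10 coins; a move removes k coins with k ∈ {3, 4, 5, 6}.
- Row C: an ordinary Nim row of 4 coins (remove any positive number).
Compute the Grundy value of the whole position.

6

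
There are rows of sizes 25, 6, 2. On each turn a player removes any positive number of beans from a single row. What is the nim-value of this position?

29

Nim-sum: 25 ⊕ 6 ⊕ 2 = 29.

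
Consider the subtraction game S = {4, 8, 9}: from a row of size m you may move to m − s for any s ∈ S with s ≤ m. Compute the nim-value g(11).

Compute g(0), g(1), … for moves {4, 8, 9}:
g(0) = mex{} = 0
g(1) = mex{} = 0
g(2) = mex{} = 0
g(3) = mex{} = 0
g(4) = mex{0} = 1
g(5) = mex{0} = 1
g(6) = mex{0} = 1
g(7) = mex{0} = 1
g(8) = mex{0,1} = 2
g(9) = mex{0,1} = 2
g(10) = mex{0,1} = 2
g(11) = mex{0,1} = 2
So g(11) = 2.

2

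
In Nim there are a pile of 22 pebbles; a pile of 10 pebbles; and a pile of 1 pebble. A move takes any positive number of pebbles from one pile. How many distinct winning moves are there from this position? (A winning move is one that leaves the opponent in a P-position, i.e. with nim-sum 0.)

1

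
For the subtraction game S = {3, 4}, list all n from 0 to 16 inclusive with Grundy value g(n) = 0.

Compute g(0), g(1), … for moves {3, 4}:
k:     0  1  2  3  4  5  6  7  8  9 10 11 12 13 14 15 16
g(k):  0  0  0  1  1  1  2  0  0  0  1  1  1  2  0  0  0
The P-positions (g = 0) in 0..16 are 0, 1, 2, 7, 8, 9, 14, 15, 16.

0, 1, 2, 7, 8, 9, 14, 15, 16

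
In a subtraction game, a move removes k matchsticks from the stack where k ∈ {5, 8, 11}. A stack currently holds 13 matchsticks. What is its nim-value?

Grundy values for subtraction set {5, 8, 11}:
k:     0  1  2  3  4  5  6  7  8  9 10 11 12 13
g(k):  0  0  0  0  0  1  1  1  1  1  2  2  2  2
So g(13) = 2.

2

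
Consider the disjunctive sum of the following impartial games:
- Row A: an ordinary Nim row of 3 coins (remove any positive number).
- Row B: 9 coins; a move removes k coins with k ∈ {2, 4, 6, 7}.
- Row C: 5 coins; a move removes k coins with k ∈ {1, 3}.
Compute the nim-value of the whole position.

2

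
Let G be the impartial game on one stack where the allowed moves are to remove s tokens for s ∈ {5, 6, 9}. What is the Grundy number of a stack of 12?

Build the Grundy sequence with g(k) = mex{g(k−s) : s ∈ {5, 6, 9}, s ≤ k}:
g(0) = mex{} = 0
g(1) = mex{} = 0
g(2) = mex{} = 0
g(3) = mex{} = 0
g(4) = mex{} = 0
g(5) = mex{0} = 1
g(6) = mex{0} = 1
g(7) = mex{0} = 1
g(8) = mex{0} = 1
g(9) = mex{0} = 1
g(10) = mex{0,1} = 2
g(11) = mex{0,1} = 2
g(12) = mex{0,1} = 2
So g(12) = 2.

2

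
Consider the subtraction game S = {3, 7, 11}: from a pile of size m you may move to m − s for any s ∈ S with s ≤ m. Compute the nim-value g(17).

Compute g(0), g(1), … for moves {3, 7, 11}:
k:     0  1  2  3  4  5  6  7  8  9 10 11 12 13 14 15 16 17
g(k):  0  0  0  1  1  1  0  2  2  1  0  3  2  1  0  0  0  1
So g(17) = 1.

1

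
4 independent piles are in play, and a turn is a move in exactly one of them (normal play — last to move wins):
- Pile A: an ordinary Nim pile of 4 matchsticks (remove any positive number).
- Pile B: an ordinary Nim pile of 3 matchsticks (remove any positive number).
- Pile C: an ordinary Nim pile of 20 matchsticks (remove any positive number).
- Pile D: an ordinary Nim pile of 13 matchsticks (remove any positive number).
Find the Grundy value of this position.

30

Pile A is a plain Nim pile of size 4, so its Grundy value is 4.
Pile B is a plain Nim pile of size 3, so its Grundy value is 3.
Pile C is a plain Nim pile of size 20, so its Grundy value is 20.
Pile D is a plain Nim pile of size 13, so its Grundy value is 13.
By the Sprague-Grundy theorem, the Grundy value of a sum of independent games is the XOR of the component values.
Combined value = 4 ⊕ 3 ⊕ 20 ⊕ 13 = 30.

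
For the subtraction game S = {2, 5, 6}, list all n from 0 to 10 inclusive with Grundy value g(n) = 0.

Grundy values for subtraction set {2, 5, 6}:
g(0) = mex{} = 0
g(1) = mex{} = 0
g(2) = mex{0} = 1
g(3) = mex{0} = 1
g(4) = mex{1} = 0
g(5) = mex{0,1} = 2
g(6) = mex{0} = 1
g(7) = mex{0,1,2} = 3
g(8) = mex{1} = 0
g(9) = mex{0,1,3} = 2
g(10) = mex{0,2} = 1
The P-positions (g = 0) in 0..10 are 0, 1, 4, 8.

0, 1, 4, 8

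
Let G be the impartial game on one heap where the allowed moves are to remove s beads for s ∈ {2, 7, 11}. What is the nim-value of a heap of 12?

Compute g(0), g(1), … for moves {2, 7, 11}:
g(0) = mex{} = 0
g(1) = mex{} = 0
g(2) = mex{0} = 1
g(3) = mex{0} = 1
g(4) = mex{1} = 0
g(5) = mex{1} = 0
g(6) = mex{0} = 1
g(7) = mex{0} = 1
g(8) = mex{0,1} = 2
g(9) = mex{1} = 0
g(10) = mex{1,2} = 0
g(11) = mex{0} = 1
g(12) = mex{0} = 1
So g(12) = 1.

1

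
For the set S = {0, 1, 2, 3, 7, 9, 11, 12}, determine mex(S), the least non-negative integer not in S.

The values 0, 1, 2, 3 are all present; 4 is the first non-negative integer missing from the set.

4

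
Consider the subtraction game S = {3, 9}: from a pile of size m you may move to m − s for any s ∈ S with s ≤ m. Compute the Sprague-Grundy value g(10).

1

Grundy values for subtraction set {3, 9}:
k:     0  1  2  3  4  5  6  7  8  9 10
g(k):  0  0  0  1  1  1  0  0  0  1  1
So g(10) = 1.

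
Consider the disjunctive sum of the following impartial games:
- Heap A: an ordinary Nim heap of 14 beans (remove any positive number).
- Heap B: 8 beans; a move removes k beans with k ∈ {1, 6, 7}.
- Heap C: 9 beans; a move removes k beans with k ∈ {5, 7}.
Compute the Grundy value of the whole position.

13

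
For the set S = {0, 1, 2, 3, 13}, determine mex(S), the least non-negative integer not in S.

The values 0, 1, 2, 3 are all present; 4 is the first non-negative integer missing from the set.

4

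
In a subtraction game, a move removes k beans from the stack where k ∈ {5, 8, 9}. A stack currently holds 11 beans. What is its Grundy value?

2

Compute g(0), g(1), … for moves {5, 8, 9}:
g(0) = mex{} = 0
g(1) = mex{} = 0
g(2) = mex{} = 0
g(3) = mex{} = 0
g(4) = mex{} = 0
g(5) = mex{0} = 1
g(6) = mex{0} = 1
g(7) = mex{0} = 1
g(8) = mex{0} = 1
g(9) = mex{0} = 1
g(10) = mex{0,1} = 2
g(11) = mex{0,1} = 2
So g(11) = 2.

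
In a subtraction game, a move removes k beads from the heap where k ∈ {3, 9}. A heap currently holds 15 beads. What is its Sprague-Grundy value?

1

Compute g(0), g(1), … for moves {3, 9}:
k:     0  1  2  3  4  5  6  7  8  9 10 11 12 13 14 15
g(k):  0  0  0  1  1  1  0  0  0  1  1  1  0  0  0  1
So g(15) = 1.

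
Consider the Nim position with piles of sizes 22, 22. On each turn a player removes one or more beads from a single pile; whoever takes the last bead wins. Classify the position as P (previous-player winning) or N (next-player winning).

P-position

Write each in binary and XOR column by column:
  10110  (22)
  10110  (22)
  -----
  00000  (0)
The nim-sum is 0, so this is a P-position: the player to move is in a losing position under optimal play.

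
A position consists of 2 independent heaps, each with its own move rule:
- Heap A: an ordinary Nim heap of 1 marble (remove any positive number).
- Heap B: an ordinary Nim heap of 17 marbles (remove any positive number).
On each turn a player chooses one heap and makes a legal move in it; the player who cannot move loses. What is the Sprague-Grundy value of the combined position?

Heap A is a plain Nim heap of size 1, so its Grundy value is 1.
Heap B is a plain Nim heap of size 17, so its Grundy value is 17.
By the Sprague-Grundy theorem, the Grundy value of a sum of independent games is the XOR of the component values.
Combined value = 1 ⊕ 17 = 16.

16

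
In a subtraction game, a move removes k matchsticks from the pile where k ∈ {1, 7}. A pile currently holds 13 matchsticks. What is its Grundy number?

Compute g(0), g(1), … for moves {1, 7}:
g(0) = mex{} = 0
g(1) = mex{0} = 1
g(2) = mex{1} = 0
g(3) = mex{0} = 1
g(4) = mex{1} = 0
g(5) = mex{0} = 1
g(6) = mex{1} = 0
g(7) = mex{0} = 1
g(8) = mex{1} = 0
g(9) = mex{0} = 1
g(10) = mex{1} = 0
g(11) = mex{0} = 1
g(12) = mex{1} = 0
g(13) = mex{0} = 1
So g(13) = 1.

1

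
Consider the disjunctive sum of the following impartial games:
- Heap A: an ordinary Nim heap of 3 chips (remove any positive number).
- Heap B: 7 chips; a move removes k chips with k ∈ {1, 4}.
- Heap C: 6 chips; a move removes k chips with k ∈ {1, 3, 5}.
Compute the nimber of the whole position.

Heap A is a plain Nim heap of size 3, so its Grundy value is 3.
Grundy values for heap B (subtraction set {1, 4}):
g(0) = mex{} = 0
g(1) = mex{0} = 1
g(2) = mex{1} = 0
g(3) = mex{0} = 1
g(4) = mex{0,1} = 2
g(5) = mex{1,2} = 0
g(6) = mex{0} = 1
g(7) = mex{1} = 0
So g(7) = 0.
For heap C, compute g(0), g(1), … with moves {1, 3, 5}:
k:     0  1  2  3  4  5  6
g(k):  0  1  0  1  0  1  0
So g(6) = 0.
By the Sprague-Grundy theorem, the Grundy value of a sum of independent games is the XOR of the component values.
Combined value = 3 XOR 0 XOR 0 = 3.

3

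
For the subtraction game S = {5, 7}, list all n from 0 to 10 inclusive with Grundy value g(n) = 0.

0, 1, 2, 3, 4

Grundy values for subtraction set {5, 7}:
g(0) = mex{} = 0
g(1) = mex{} = 0
g(2) = mex{} = 0
g(3) = mex{} = 0
g(4) = mex{} = 0
g(5) = mex{0} = 1
g(6) = mex{0} = 1
g(7) = mex{0} = 1
g(8) = mex{0} = 1
g(9) = mex{0} = 1
g(10) = mex{0,1} = 2
The P-positions (g = 0) in 0..10 are 0, 1, 2, 3, 4.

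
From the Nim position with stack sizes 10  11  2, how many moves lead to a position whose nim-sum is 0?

Bitwise XOR of the heap sizes:
  1010  (10)
  1011  (11)
  0010  (2)
  ----
  0011  (3)
The overall nim-sum is X = 3. A stack of size p has a winning move iff p XOR X < p (reduce it to p XOR X).
  10: 10 XOR 3 = 9 < 10 — winning move (to 9).
  11: 11 XOR 3 = 8 < 11 — winning move (to 8).
  2: 2 XOR 3 = 1 < 2 — winning move (to 1).
That gives 3 winning moves.

3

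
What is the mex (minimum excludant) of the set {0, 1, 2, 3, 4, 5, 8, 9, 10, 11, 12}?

The values 0, 1, 2, 3, 4, 5 are all present; 6 is the first non-negative integer missing from the set.

6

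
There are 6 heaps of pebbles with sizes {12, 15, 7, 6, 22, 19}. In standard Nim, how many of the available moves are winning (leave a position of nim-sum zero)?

5

Bitwise XOR of the heap sizes:
  01100  (12)
  01111  (15)
  00111  (7)
  00110  (6)
  10110  (22)
  10011  (19)
  -----
  00111  (7)
The overall nim-sum is X = 7. A heap of size p has a winning move iff p XOR X < p (reduce it to p XOR X).
  12: 12 XOR 7 = 11 < 12 — winning move (to 11).
  15: 15 XOR 7 = 8 < 15 — winning move (to 8).
  7: 7 XOR 7 = 0 < 7 — winning move (to 0).
  6: 6 XOR 7 = 1 < 6 — winning move (to 1).
  22: 22 XOR 7 = 17 < 22 — winning move (to 17).
  19: 19 XOR 7 = 20 ≥ 19 — no move.
That gives 5 winning moves.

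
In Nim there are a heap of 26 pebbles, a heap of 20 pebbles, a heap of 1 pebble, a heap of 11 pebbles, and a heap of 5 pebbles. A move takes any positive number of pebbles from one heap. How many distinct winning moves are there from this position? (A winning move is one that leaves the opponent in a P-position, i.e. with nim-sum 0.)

3

Compute the nim-sum pairwise:
26 ⊕ 20 = 14
14 ⊕ 1 = 15
15 ⊕ 11 = 4
4 ⊕ 5 = 1
The overall nim-sum is X = 1. A heap of size p has a winning move iff p XOR X < p (reduce it to p XOR X).
  26: 26 XOR 1 = 27 ≥ 26 — no move.
  20: 20 XOR 1 = 21 ≥ 20 — no move.
  1: 1 XOR 1 = 0 < 1 — winning move (to 0).
  11: 11 XOR 1 = 10 < 11 — winning move (to 10).
  5: 5 XOR 1 = 4 < 5 — winning move (to 4).
That gives 3 winning moves.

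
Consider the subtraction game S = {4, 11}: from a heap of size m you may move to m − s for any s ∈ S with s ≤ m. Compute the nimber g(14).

1

Build the Grundy sequence with g(k) = mex{g(k−s) : s ∈ {4, 11}, s ≤ k}:
k:     0  1  2  3  4  5  6  7  8  9 10 11 12 13 14
g(k):  0  0  0  0  1  1  1  1  0  0  0  2  1  1  1
So g(14) = 1.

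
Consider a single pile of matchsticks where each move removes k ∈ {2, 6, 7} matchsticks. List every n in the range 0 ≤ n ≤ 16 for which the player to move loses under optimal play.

Compute g(0), g(1), … for moves {2, 6, 7}:
k:     0  1  2  3  4  5  6  7  8  9 10 11 12 13 14 15 16
g(k):  0  0  1  1  0  0  1  1  2  0  3  1  2  0  0  1  1
The P-positions (g = 0) in 0..16 are 0, 1, 4, 5, 9, 13, 14.

0, 1, 4, 5, 9, 13, 14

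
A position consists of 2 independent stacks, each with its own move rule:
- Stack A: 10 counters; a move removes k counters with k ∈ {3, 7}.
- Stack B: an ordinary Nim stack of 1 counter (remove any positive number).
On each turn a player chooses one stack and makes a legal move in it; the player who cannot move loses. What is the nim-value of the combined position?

Grundy values for stack A (subtraction set {3, 7}):
g(0) = mex{} = 0
g(1) = mex{} = 0
g(2) = mex{} = 0
g(3) = mex{0} = 1
g(4) = mex{0} = 1
g(5) = mex{0} = 1
g(6) = mex{1} = 0
g(7) = mex{0,1} = 2
g(8) = mex{0,1} = 2
g(9) = mex{0} = 1
g(10) = mex{1,2} = 0
So g(10) = 0.
Stack B is a plain Nim stack of size 1, so its Grundy value is 1.
By the Sprague-Grundy theorem, the Grundy value of a sum of independent games is the XOR of the component values.
Combined value = 0 ⊕ 1 = 1.

1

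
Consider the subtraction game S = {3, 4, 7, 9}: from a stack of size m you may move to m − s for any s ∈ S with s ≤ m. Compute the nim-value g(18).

2

Grundy values for subtraction set {3, 4, 7, 9}:
k:     0  1  2  3  4  5  6  7  8  9 10 11 12 13 14 15 16 17 18
g(k):  0  0  0  1  1  1  2  2  2  3  3  3  0  0  0  1  1  1  2
So g(18) = 2.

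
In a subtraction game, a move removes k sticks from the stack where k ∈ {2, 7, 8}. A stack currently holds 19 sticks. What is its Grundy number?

0

Build the Grundy sequence with g(k) = mex{g(k−s) : s ∈ {2, 7, 8}, s ≤ k}:
k:     0  1  2  3  4  5  6  7  8  9 10 11 12 13 14 15 16 17 18 19
g(k):  0  0  1  1  0  0  1  1  2  2  0  3  1  2  0  0  1  1  2  0
So g(19) = 0.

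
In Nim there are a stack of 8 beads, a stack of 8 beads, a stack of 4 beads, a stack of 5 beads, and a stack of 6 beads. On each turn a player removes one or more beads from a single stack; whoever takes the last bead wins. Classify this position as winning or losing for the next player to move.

Winning position

Compute the nim-sum pairwise:
8 XOR 8 = 0
0 XOR 4 = 4
4 XOR 5 = 1
1 XOR 6 = 7
The nim-sum is 7 ≠ 0, so this is an N-position: the player to move can win.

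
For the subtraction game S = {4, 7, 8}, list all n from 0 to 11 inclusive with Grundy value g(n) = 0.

0, 1, 2, 3

Grundy values for subtraction set {4, 7, 8}:
g(0) = mex{} = 0
g(1) = mex{} = 0
g(2) = mex{} = 0
g(3) = mex{} = 0
g(4) = mex{0} = 1
g(5) = mex{0} = 1
g(6) = mex{0} = 1
g(7) = mex{0} = 1
g(8) = mex{0,1} = 2
g(9) = mex{0,1} = 2
g(10) = mex{0,1} = 2
g(11) = mex{0,1} = 2
The P-positions (g = 0) in 0..11 are 0, 1, 2, 3.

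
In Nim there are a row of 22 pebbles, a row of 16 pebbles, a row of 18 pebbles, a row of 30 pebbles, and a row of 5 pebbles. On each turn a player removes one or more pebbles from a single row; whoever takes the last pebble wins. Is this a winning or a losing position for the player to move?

Winning position

Nim-sum: 22 ⊕ 16 ⊕ 18 ⊕ 30 ⊕ 5 = 15.
The nim-sum is 15 ≠ 0, so this is an N-position: the player to move can win.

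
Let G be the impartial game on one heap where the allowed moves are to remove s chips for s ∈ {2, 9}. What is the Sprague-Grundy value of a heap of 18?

1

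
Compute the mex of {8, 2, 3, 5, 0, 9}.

0 is in the set but 1 is not, so the mex is 1.

1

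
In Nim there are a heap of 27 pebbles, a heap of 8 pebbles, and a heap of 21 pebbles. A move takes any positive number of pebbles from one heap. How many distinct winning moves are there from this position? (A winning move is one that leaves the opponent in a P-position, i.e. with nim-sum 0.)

1

Bitwise XOR of the heap sizes:
  11011  (27)
  01000  (8)
  10101  (21)
  -----
  00110  (6)
The overall nim-sum is X = 6. A heap of size p has a winning move iff p XOR X < p (reduce it to p XOR X).
  27: 27 XOR 6 = 29 ≥ 27 — no move.
  8: 8 XOR 6 = 14 ≥ 8 — no move.
  21: 21 XOR 6 = 19 < 21 — winning move (to 19).
That gives 1 winning move.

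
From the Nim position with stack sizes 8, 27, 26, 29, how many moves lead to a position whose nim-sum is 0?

Compute the nim-sum pairwise:
8 XOR 27 = 19
19 XOR 26 = 9
9 XOR 29 = 20
The overall nim-sum is X = 20. A stack of size p has a winning move iff p XOR X < p (reduce it to p XOR X).
  8: 8 XOR 20 = 28 ≥ 8 — no move.
  27: 27 XOR 20 = 15 < 27 — winning move (to 15).
  26: 26 XOR 20 = 14 < 26 — winning move (to 14).
  29: 29 XOR 20 = 9 < 29 — winning move (to 9).
That gives 3 winning moves.

3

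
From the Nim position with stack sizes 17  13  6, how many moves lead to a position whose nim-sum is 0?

Write each in binary and XOR column by column:
  10001  (17)
  01101  (13)
  00110  (6)
  -----
  11010  (26)
The overall nim-sum is X = 26. A stack of size p has a winning move iff p XOR X < p (reduce it to p XOR X).
  17: 17 XOR 26 = 11 < 17 — winning move (to 11).
  13: 13 XOR 26 = 23 ≥ 13 — no move.
  6: 6 XOR 26 = 28 ≥ 6 — no move.
That gives 1 winning move.

1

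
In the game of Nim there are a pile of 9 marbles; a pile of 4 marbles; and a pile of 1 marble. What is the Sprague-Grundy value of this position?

Nim-sum: 9 ⊕ 4 ⊕ 1 = 12.

12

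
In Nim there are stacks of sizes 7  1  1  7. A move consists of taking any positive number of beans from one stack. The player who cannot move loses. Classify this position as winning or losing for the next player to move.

Losing position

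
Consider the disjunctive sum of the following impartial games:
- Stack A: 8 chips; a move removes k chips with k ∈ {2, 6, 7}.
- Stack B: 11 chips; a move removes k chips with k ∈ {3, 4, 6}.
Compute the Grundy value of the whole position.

2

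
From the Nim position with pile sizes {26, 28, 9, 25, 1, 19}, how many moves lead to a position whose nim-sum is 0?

Bitwise XOR of the heap sizes:
  11010  (26)
  11100  (28)
  01001  (9)
  11001  (25)
  00001  (1)
  10011  (19)
  -----
  00100  (4)
The overall nim-sum is X = 4. A pile of size p has a winning move iff p XOR X < p (reduce it to p XOR X).
  26: 26 XOR 4 = 30 ≥ 26 — no move.
  28: 28 XOR 4 = 24 < 28 — winning move (to 24).
  9: 9 XOR 4 = 13 ≥ 9 — no move.
  25: 25 XOR 4 = 29 ≥ 25 — no move.
  1: 1 XOR 4 = 5 ≥ 1 — no move.
  19: 19 XOR 4 = 23 ≥ 19 — no move.
That gives 1 winning move.

1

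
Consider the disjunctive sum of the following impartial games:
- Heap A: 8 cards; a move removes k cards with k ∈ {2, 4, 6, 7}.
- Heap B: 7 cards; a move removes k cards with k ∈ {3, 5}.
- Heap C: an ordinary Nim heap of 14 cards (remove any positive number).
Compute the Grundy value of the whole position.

8

Grundy values for heap A (subtraction set {2, 4, 6, 7}):
k:     0  1  2  3  4  5  6  7  8
g(k):  0  0  1  1  2  2  3  3  4
So g(8) = 4.
For heap B, compute g(0), g(1), … with moves {3, 5}:
g(0) = mex{} = 0
g(1) = mex{} = 0
g(2) = mex{} = 0
g(3) = mex{0} = 1
g(4) = mex{0} = 1
g(5) = mex{0} = 1
g(6) = mex{0,1} = 2
g(7) = mex{0,1} = 2
So g(7) = 2.
Heap C is a plain Nim heap of size 14, so its Grundy value is 14.
By the Sprague-Grundy theorem, the Grundy value of a sum of independent games is the XOR of the component values.
Combined value = 4 XOR 2 XOR 14 = 8.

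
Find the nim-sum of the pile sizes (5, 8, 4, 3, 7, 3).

14

Compute the nim-sum pairwise:
5 ^ 8 = 13
13 ^ 4 = 9
9 ^ 3 = 10
10 ^ 7 = 13
13 ^ 3 = 14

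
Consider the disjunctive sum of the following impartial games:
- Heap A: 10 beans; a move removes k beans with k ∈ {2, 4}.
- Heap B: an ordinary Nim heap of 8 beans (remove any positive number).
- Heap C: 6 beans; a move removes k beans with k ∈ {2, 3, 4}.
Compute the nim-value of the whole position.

10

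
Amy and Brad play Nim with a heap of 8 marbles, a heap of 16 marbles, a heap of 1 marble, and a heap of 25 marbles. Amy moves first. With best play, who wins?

Compute the nim-sum pairwise:
8 XOR 16 = 24
24 XOR 1 = 25
25 XOR 25 = 0
The nim-sum is 0, so this is a P-position: the player to move is in a losing position under optimal play; Amy is about to move from it and so loses — Brad wins.

Brad wins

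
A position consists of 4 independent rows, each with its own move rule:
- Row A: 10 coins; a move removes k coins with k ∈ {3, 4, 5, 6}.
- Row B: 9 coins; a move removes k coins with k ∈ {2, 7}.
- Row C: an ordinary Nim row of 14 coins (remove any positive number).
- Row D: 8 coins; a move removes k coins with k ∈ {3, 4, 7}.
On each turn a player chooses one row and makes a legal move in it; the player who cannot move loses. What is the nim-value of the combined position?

Build the Grundy sequence for row A with g(k) = mex{g(k−s) : s ∈ {3, 4, 5, 6}, s ≤ k}:
g(0) = mex{} = 0
g(1) = mex{} = 0
g(2) = mex{} = 0
g(3) = mex{0} = 1
g(4) = mex{0} = 1
g(5) = mex{0} = 1
g(6) = mex{0,1} = 2
g(7) = mex{0,1} = 2
g(8) = mex{0,1} = 2
g(9) = mex{1,2} = 0
g(10) = mex{1,2} = 0
So g(10) = 0.
Grundy values for row B (subtraction set {2, 7}):
k:     0  1  2  3  4  5  6  7  8  9
g(k):  0  0  1  1  0  0  1  1  2  0
So g(9) = 0.
Row C is a plain Nim row of size 14, so its Grundy value is 14.
Grundy values for row D (subtraction set {3, 4, 7}):
g(0) = mex{} = 0
g(1) = mex{} = 0
g(2) = mex{} = 0
g(3) = mex{0} = 1
g(4) = mex{0} = 1
g(5) = mex{0} = 1
g(6) = mex{0,1} = 2
g(7) = mex{0,1} = 2
g(8) = mex{0,1} = 2
So g(8) = 2.
By the Sprague-Grundy theorem, the Grundy value of a sum of independent games is the XOR of the component values.
Combined value = 0 XOR 0 XOR 14 XOR 2 = 12.

12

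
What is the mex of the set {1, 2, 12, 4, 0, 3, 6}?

5

The values 0, 1, 2, 3, 4 are all present; 5 is the first non-negative integer missing from the set.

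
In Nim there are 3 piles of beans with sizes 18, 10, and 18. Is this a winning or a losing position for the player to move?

Compute the nim-sum pairwise:
18 ^ 10 = 24
24 ^ 18 = 10
The nim-sum is 10 ≠ 0, so this is an N-position: the player to move can win.

Winning position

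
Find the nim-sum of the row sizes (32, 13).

45

Compute the nim-sum pairwise:
32 XOR 13 = 45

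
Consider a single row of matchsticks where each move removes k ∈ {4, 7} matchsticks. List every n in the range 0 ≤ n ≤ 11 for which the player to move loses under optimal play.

0, 1, 2, 3, 11

Grundy values for subtraction set {4, 7}:
k:     0  1  2  3  4  5  6  7  8  9 10 11
g(k):  0  0  0  0  1  1  1  1  2  2  2  0
The P-positions (g = 0) in 0..11 are 0, 1, 2, 3, 11.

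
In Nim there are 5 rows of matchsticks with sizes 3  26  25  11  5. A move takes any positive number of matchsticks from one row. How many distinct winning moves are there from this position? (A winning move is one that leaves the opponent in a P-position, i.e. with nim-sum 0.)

Nim-sum: 3 ^ 26 ^ 25 ^ 11 ^ 5 = 14.
The overall nim-sum is X = 14. A row of size p has a winning move iff p XOR X < p (reduce it to p XOR X).
  3: 3 XOR 14 = 13 ≥ 3 — no move.
  26: 26 XOR 14 = 20 < 26 — winning move (to 20).
  25: 25 XOR 14 = 23 < 25 — winning move (to 23).
  11: 11 XOR 14 = 5 < 11 — winning move (to 5).
  5: 5 XOR 14 = 11 ≥ 5 — no move.
That gives 3 winning moves.

3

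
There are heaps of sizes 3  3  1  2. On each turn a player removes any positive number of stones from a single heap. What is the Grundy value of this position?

3

Write each in binary and XOR column by column:
  11  (3)
  11  (3)
  01  (1)
  10  (2)
  --
  11  (3)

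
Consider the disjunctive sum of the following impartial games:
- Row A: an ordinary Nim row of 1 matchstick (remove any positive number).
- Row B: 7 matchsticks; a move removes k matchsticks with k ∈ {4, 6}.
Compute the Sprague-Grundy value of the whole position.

0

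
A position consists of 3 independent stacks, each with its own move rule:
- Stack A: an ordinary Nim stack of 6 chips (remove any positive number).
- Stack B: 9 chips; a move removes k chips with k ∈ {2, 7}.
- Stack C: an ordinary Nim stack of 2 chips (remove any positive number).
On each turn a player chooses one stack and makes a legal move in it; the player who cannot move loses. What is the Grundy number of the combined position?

Stack A is a plain Nim stack of size 6, so its Grundy value is 6.
Build the Grundy sequence for stack B with g(k) = mex{g(k−s) : s ∈ {2, 7}, s ≤ k}:
g(0) = mex{} = 0
g(1) = mex{} = 0
g(2) = mex{0} = 1
g(3) = mex{0} = 1
g(4) = mex{1} = 0
g(5) = mex{1} = 0
g(6) = mex{0} = 1
g(7) = mex{0} = 1
g(8) = mex{0,1} = 2
g(9) = mex{1} = 0
So g(9) = 0.
Stack C is a plain Nim stack of size 2, so its Grundy value is 2.
By the Sprague-Grundy theorem, the Grundy value of a sum of independent games is the XOR of the component values.
Combined value = 6 XOR 0 XOR 2 = 4.

4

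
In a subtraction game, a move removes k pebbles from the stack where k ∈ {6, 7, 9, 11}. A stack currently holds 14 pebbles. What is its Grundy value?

2

Grundy values for subtraction set {6, 7, 9, 11}:
g(0) = mex{} = 0
g(1) = mex{} = 0
g(2) = mex{} = 0
g(3) = mex{} = 0
g(4) = mex{} = 0
g(5) = mex{} = 0
g(6) = mex{0} = 1
g(7) = mex{0} = 1
g(8) = mex{0} = 1
g(9) = mex{0} = 1
g(10) = mex{0} = 1
g(11) = mex{0} = 1
g(12) = mex{0,1} = 2
g(13) = mex{0,1} = 2
g(14) = mex{0,1} = 2
So g(14) = 2.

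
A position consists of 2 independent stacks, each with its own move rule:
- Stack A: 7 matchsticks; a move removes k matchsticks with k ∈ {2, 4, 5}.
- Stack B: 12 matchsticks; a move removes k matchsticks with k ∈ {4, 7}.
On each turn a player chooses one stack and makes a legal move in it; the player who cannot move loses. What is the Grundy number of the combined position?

0

Grundy values for stack A (subtraction set {2, 4, 5}):
g(0) = mex{} = 0
g(1) = mex{} = 0
g(2) = mex{0} = 1
g(3) = mex{0} = 1
g(4) = mex{0,1} = 2
g(5) = mex{0,1} = 2
g(6) = mex{0,1,2} = 3
g(7) = mex{1,2} = 0
So g(7) = 0.
Build the Grundy sequence for stack B with g(k) = mex{g(k−s) : s ∈ {4, 7}, s ≤ k}:
k:     0  1  2  3  4  5  6  7  8  9 10 11 12
g(k):  0  0  0  0  1  1  1  1  2  2  2  0  0
So g(12) = 0.
By the Sprague-Grundy theorem, the Grundy value of a sum of independent games is the XOR of the component values.
Combined value = 0 ⊕ 0 = 0.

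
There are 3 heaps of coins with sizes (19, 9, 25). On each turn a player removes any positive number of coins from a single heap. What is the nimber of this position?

3

Bitwise XOR of the heap sizes:
  10011  (19)
  01001  (9)
  11001  (25)
  -----
  00011  (3)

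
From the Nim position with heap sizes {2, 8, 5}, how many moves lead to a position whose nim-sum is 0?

1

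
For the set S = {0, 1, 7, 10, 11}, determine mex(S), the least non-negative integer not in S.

2

The values 0, 1 are all present; 2 is the first non-negative integer missing from the set.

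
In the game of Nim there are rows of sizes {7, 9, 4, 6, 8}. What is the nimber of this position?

Nim-sum: 7 ^ 9 ^ 4 ^ 6 ^ 8 = 4.

4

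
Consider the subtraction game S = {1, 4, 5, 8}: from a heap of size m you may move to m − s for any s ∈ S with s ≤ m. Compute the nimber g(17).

Grundy values for subtraction set {1, 4, 5, 8}:
k:     0  1  2  3  4  5  6  7  8  9 10 11 12 13 14 15 16 17
g(k):  0  1  0  1  2  3  2  3  4  0  1  0  1  2  3  2  3  4
So g(17) = 4.

4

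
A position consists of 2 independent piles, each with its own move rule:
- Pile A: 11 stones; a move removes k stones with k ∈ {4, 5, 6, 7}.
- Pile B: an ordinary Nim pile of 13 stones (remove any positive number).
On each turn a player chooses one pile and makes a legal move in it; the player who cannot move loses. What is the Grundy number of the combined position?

13

Grundy values for pile A (subtraction set {4, 5, 6, 7}):
k:     0  1  2  3  4  5  6  7  8  9 10 11
g(k):  0  0  0  0  1  1  1  1  2  2  2  0
So g(11) = 0.
Pile B is a plain Nim pile of size 13, so its Grundy value is 13.
By the Sprague-Grundy theorem, the Grundy value of a sum of independent games is the XOR of the component values.
Combined value = 0 ⊕ 13 = 13.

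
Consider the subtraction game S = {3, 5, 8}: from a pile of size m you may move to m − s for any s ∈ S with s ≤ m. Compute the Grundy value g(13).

0

Compute g(0), g(1), … for moves {3, 5, 8}:
g(0) = mex{} = 0
g(1) = mex{} = 0
g(2) = mex{} = 0
g(3) = mex{0} = 1
g(4) = mex{0} = 1
g(5) = mex{0} = 1
g(6) = mex{0,1} = 2
g(7) = mex{0,1} = 2
g(8) = mex{0,1} = 2
g(9) = mex{0,1,2} = 3
g(10) = mex{0,1,2} = 3
g(11) = mex{1,2} = 0
g(12) = mex{1,2,3} = 0
g(13) = mex{1,2,3} = 0
So g(13) = 0.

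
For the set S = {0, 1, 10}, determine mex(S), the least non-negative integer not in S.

2

The values 0, 1 are all present; 2 is the first non-negative integer missing from the set.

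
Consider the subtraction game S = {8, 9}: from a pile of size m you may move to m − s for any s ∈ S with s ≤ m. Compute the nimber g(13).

1

Compute g(0), g(1), … for moves {8, 9}:
k:     0  1  2  3  4  5  6  7  8  9 10 11 12 13
g(k):  0  0  0  0  0  0  0  0  1  1  1  1  1  1
So g(13) = 1.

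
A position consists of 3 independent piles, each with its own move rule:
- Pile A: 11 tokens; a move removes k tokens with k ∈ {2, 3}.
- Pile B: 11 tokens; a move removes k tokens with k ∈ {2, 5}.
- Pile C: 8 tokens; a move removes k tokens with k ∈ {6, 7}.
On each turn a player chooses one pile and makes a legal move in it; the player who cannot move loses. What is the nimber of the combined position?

1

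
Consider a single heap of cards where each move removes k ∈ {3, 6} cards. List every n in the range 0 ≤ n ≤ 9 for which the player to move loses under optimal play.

Build the Grundy sequence with g(k) = mex{g(k−s) : s ∈ {3, 6}, s ≤ k}:
g(0) = mex{} = 0
g(1) = mex{} = 0
g(2) = mex{} = 0
g(3) = mex{0} = 1
g(4) = mex{0} = 1
g(5) = mex{0} = 1
g(6) = mex{0,1} = 2
g(7) = mex{0,1} = 2
g(8) = mex{0,1} = 2
g(9) = mex{1,2} = 0
The P-positions (g = 0) in 0..9 are 0, 1, 2, 9.

0, 1, 2, 9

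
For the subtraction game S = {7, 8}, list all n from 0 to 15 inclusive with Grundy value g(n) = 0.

Build the Grundy sequence with g(k) = mex{g(k−s) : s ∈ {7, 8}, s ≤ k}:
k:     0  1  2  3  4  5  6  7  8  9 10 11 12 13 14 15
g(k):  0  0  0  0  0  0  0  1  1  1  1  1  1  1  2  0
The P-positions (g = 0) in 0..15 are 0, 1, 2, 3, 4, 5, 6, 15.

0, 1, 2, 3, 4, 5, 6, 15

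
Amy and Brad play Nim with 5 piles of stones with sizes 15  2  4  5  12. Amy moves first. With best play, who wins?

Bitwise XOR of the heap sizes:
  1111  (15)
  0010  (2)
  0100  (4)
  0101  (5)
  1100  (12)
  ----
  0000  (0)
The nim-sum is 0, so this is a P-position: the player to move is in a losing position under optimal play; Amy is about to move from it and so loses — Brad wins.

Brad wins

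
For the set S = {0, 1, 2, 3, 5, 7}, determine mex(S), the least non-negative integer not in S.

The values 0, 1, 2, 3 are all present; 4 is the first non-negative integer missing from the set.

4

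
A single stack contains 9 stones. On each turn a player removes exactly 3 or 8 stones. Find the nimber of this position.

1

Compute g(0), g(1), … for moves {3, 8}:
g(0) = mex{} = 0
g(1) = mex{} = 0
g(2) = mex{} = 0
g(3) = mex{0} = 1
g(4) = mex{0} = 1
g(5) = mex{0} = 1
g(6) = mex{1} = 0
g(7) = mex{1} = 0
g(8) = mex{0,1} = 2
g(9) = mex{0} = 1
So g(9) = 1.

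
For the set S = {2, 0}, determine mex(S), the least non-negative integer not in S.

0 is in the set but 1 is not, so the mex is 1.

1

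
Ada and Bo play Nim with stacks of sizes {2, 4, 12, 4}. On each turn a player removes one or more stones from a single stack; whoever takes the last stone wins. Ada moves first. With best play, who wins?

Nim-sum: 2 ^ 4 ^ 12 ^ 4 = 14.
The nim-sum is 14 ≠ 0, so this is an N-position: the player to move can win; Ada has a winning move.

Ada wins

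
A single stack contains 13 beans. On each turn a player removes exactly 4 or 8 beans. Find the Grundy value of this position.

0

Grundy values for subtraction set {4, 8}:
k:     0  1  2  3  4  5  6  7  8  9 10 11 12 13
g(k):  0  0  0  0  1  1  1  1  2  2  2  2  0  0
So g(13) = 0.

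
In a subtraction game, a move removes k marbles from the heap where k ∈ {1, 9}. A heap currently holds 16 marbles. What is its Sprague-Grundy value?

Build the Grundy sequence with g(k) = mex{g(k−s) : s ∈ {1, 9}, s ≤ k}:
k:     0  1  2  3  4  5  6  7  8  9 10 11 12 13 14 15 16
g(k):  0  1  0  1  0  1  0  1  0  1  0  1  0  1  0  1  0
So g(16) = 0.

0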